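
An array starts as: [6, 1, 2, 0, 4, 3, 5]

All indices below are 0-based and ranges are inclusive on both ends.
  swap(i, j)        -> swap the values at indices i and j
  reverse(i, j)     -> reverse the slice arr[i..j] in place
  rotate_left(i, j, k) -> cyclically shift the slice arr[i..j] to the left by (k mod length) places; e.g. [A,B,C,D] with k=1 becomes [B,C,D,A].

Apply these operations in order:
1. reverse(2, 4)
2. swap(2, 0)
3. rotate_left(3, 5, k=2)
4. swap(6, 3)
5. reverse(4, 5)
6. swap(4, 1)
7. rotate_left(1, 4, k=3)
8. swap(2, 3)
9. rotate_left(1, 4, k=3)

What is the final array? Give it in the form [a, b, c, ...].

After 1 (reverse(2, 4)): [6, 1, 4, 0, 2, 3, 5]
After 2 (swap(2, 0)): [4, 1, 6, 0, 2, 3, 5]
After 3 (rotate_left(3, 5, k=2)): [4, 1, 6, 3, 0, 2, 5]
After 4 (swap(6, 3)): [4, 1, 6, 5, 0, 2, 3]
After 5 (reverse(4, 5)): [4, 1, 6, 5, 2, 0, 3]
After 6 (swap(4, 1)): [4, 2, 6, 5, 1, 0, 3]
After 7 (rotate_left(1, 4, k=3)): [4, 1, 2, 6, 5, 0, 3]
After 8 (swap(2, 3)): [4, 1, 6, 2, 5, 0, 3]
After 9 (rotate_left(1, 4, k=3)): [4, 5, 1, 6, 2, 0, 3]

Answer: [4, 5, 1, 6, 2, 0, 3]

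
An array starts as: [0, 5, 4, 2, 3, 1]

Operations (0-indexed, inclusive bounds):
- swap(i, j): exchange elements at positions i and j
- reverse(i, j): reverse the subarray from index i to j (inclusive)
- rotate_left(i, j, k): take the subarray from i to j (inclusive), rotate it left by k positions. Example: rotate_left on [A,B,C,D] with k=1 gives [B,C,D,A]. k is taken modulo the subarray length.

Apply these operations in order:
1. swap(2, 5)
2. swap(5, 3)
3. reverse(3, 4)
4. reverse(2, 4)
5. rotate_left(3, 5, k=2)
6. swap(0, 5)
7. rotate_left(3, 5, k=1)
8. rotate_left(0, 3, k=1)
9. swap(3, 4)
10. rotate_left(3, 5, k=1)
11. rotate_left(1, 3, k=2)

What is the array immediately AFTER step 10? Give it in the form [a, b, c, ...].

Answer: [5, 4, 3, 1, 2, 0]

Derivation:
After 1 (swap(2, 5)): [0, 5, 1, 2, 3, 4]
After 2 (swap(5, 3)): [0, 5, 1, 4, 3, 2]
After 3 (reverse(3, 4)): [0, 5, 1, 3, 4, 2]
After 4 (reverse(2, 4)): [0, 5, 4, 3, 1, 2]
After 5 (rotate_left(3, 5, k=2)): [0, 5, 4, 2, 3, 1]
After 6 (swap(0, 5)): [1, 5, 4, 2, 3, 0]
After 7 (rotate_left(3, 5, k=1)): [1, 5, 4, 3, 0, 2]
After 8 (rotate_left(0, 3, k=1)): [5, 4, 3, 1, 0, 2]
After 9 (swap(3, 4)): [5, 4, 3, 0, 1, 2]
After 10 (rotate_left(3, 5, k=1)): [5, 4, 3, 1, 2, 0]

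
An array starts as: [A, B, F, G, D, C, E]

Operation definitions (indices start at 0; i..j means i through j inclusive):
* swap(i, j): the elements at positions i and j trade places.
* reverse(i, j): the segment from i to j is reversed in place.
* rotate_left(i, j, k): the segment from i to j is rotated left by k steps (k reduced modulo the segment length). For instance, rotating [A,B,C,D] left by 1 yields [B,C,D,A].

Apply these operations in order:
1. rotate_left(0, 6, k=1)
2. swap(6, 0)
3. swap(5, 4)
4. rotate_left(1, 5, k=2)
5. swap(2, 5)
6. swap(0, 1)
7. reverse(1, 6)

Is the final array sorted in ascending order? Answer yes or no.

Answer: no

Derivation:
After 1 (rotate_left(0, 6, k=1)): [B, F, G, D, C, E, A]
After 2 (swap(6, 0)): [A, F, G, D, C, E, B]
After 3 (swap(5, 4)): [A, F, G, D, E, C, B]
After 4 (rotate_left(1, 5, k=2)): [A, D, E, C, F, G, B]
After 5 (swap(2, 5)): [A, D, G, C, F, E, B]
After 6 (swap(0, 1)): [D, A, G, C, F, E, B]
After 7 (reverse(1, 6)): [D, B, E, F, C, G, A]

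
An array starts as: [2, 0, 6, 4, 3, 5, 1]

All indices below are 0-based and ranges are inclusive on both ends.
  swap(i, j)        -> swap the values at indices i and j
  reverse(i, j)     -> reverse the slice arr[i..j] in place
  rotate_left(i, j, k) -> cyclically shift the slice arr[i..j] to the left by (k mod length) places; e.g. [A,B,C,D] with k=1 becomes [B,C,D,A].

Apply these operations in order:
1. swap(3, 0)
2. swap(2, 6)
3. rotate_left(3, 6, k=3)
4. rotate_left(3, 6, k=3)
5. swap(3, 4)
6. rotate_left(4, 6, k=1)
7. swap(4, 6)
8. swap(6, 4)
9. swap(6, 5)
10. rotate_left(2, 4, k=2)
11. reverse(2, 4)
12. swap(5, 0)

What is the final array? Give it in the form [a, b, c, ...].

After 1 (swap(3, 0)): [4, 0, 6, 2, 3, 5, 1]
After 2 (swap(2, 6)): [4, 0, 1, 2, 3, 5, 6]
After 3 (rotate_left(3, 6, k=3)): [4, 0, 1, 6, 2, 3, 5]
After 4 (rotate_left(3, 6, k=3)): [4, 0, 1, 5, 6, 2, 3]
After 5 (swap(3, 4)): [4, 0, 1, 6, 5, 2, 3]
After 6 (rotate_left(4, 6, k=1)): [4, 0, 1, 6, 2, 3, 5]
After 7 (swap(4, 6)): [4, 0, 1, 6, 5, 3, 2]
After 8 (swap(6, 4)): [4, 0, 1, 6, 2, 3, 5]
After 9 (swap(6, 5)): [4, 0, 1, 6, 2, 5, 3]
After 10 (rotate_left(2, 4, k=2)): [4, 0, 2, 1, 6, 5, 3]
After 11 (reverse(2, 4)): [4, 0, 6, 1, 2, 5, 3]
After 12 (swap(5, 0)): [5, 0, 6, 1, 2, 4, 3]

Answer: [5, 0, 6, 1, 2, 4, 3]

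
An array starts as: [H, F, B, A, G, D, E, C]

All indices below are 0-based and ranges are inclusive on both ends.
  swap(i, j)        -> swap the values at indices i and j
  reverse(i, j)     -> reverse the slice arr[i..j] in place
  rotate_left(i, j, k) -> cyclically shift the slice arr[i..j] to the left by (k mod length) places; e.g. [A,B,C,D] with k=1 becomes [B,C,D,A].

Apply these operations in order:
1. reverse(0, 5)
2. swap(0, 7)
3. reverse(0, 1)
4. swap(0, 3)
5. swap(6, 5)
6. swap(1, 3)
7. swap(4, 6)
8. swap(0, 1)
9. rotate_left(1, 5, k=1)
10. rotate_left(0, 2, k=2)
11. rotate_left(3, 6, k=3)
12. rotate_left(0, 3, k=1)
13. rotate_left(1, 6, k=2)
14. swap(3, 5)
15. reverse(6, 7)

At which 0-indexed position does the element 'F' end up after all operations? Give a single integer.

After 1 (reverse(0, 5)): [D, G, A, B, F, H, E, C]
After 2 (swap(0, 7)): [C, G, A, B, F, H, E, D]
After 3 (reverse(0, 1)): [G, C, A, B, F, H, E, D]
After 4 (swap(0, 3)): [B, C, A, G, F, H, E, D]
After 5 (swap(6, 5)): [B, C, A, G, F, E, H, D]
After 6 (swap(1, 3)): [B, G, A, C, F, E, H, D]
After 7 (swap(4, 6)): [B, G, A, C, H, E, F, D]
After 8 (swap(0, 1)): [G, B, A, C, H, E, F, D]
After 9 (rotate_left(1, 5, k=1)): [G, A, C, H, E, B, F, D]
After 10 (rotate_left(0, 2, k=2)): [C, G, A, H, E, B, F, D]
After 11 (rotate_left(3, 6, k=3)): [C, G, A, F, H, E, B, D]
After 12 (rotate_left(0, 3, k=1)): [G, A, F, C, H, E, B, D]
After 13 (rotate_left(1, 6, k=2)): [G, C, H, E, B, A, F, D]
After 14 (swap(3, 5)): [G, C, H, A, B, E, F, D]
After 15 (reverse(6, 7)): [G, C, H, A, B, E, D, F]

Answer: 7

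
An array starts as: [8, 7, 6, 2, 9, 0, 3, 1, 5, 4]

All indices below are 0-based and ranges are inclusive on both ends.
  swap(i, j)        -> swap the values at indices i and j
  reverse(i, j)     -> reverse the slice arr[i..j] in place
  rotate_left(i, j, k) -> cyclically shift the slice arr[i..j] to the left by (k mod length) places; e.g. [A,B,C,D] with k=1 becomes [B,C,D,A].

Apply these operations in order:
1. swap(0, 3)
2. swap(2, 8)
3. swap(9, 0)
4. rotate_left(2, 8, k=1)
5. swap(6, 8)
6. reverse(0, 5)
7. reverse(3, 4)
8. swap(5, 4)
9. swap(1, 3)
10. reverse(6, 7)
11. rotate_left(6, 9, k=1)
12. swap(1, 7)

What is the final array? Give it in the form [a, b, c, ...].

Answer: [3, 1, 9, 0, 4, 8, 5, 7, 2, 6]

Derivation:
After 1 (swap(0, 3)): [2, 7, 6, 8, 9, 0, 3, 1, 5, 4]
After 2 (swap(2, 8)): [2, 7, 5, 8, 9, 0, 3, 1, 6, 4]
After 3 (swap(9, 0)): [4, 7, 5, 8, 9, 0, 3, 1, 6, 2]
After 4 (rotate_left(2, 8, k=1)): [4, 7, 8, 9, 0, 3, 1, 6, 5, 2]
After 5 (swap(6, 8)): [4, 7, 8, 9, 0, 3, 5, 6, 1, 2]
After 6 (reverse(0, 5)): [3, 0, 9, 8, 7, 4, 5, 6, 1, 2]
After 7 (reverse(3, 4)): [3, 0, 9, 7, 8, 4, 5, 6, 1, 2]
After 8 (swap(5, 4)): [3, 0, 9, 7, 4, 8, 5, 6, 1, 2]
After 9 (swap(1, 3)): [3, 7, 9, 0, 4, 8, 5, 6, 1, 2]
After 10 (reverse(6, 7)): [3, 7, 9, 0, 4, 8, 6, 5, 1, 2]
After 11 (rotate_left(6, 9, k=1)): [3, 7, 9, 0, 4, 8, 5, 1, 2, 6]
After 12 (swap(1, 7)): [3, 1, 9, 0, 4, 8, 5, 7, 2, 6]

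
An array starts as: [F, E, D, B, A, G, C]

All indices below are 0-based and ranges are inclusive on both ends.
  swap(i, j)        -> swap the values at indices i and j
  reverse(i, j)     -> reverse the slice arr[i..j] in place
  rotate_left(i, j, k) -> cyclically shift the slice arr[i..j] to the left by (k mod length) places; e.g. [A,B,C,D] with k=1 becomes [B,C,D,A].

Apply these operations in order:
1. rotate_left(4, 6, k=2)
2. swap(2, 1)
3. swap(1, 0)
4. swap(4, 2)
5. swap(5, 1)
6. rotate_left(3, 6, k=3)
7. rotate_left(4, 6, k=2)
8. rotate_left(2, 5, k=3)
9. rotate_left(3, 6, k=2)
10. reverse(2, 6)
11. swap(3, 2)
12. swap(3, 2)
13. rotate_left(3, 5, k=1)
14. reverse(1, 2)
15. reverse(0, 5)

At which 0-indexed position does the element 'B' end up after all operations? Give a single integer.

After 1 (rotate_left(4, 6, k=2)): [F, E, D, B, C, A, G]
After 2 (swap(2, 1)): [F, D, E, B, C, A, G]
After 3 (swap(1, 0)): [D, F, E, B, C, A, G]
After 4 (swap(4, 2)): [D, F, C, B, E, A, G]
After 5 (swap(5, 1)): [D, A, C, B, E, F, G]
After 6 (rotate_left(3, 6, k=3)): [D, A, C, G, B, E, F]
After 7 (rotate_left(4, 6, k=2)): [D, A, C, G, F, B, E]
After 8 (rotate_left(2, 5, k=3)): [D, A, B, C, G, F, E]
After 9 (rotate_left(3, 6, k=2)): [D, A, B, F, E, C, G]
After 10 (reverse(2, 6)): [D, A, G, C, E, F, B]
After 11 (swap(3, 2)): [D, A, C, G, E, F, B]
After 12 (swap(3, 2)): [D, A, G, C, E, F, B]
After 13 (rotate_left(3, 5, k=1)): [D, A, G, E, F, C, B]
After 14 (reverse(1, 2)): [D, G, A, E, F, C, B]
After 15 (reverse(0, 5)): [C, F, E, A, G, D, B]

Answer: 6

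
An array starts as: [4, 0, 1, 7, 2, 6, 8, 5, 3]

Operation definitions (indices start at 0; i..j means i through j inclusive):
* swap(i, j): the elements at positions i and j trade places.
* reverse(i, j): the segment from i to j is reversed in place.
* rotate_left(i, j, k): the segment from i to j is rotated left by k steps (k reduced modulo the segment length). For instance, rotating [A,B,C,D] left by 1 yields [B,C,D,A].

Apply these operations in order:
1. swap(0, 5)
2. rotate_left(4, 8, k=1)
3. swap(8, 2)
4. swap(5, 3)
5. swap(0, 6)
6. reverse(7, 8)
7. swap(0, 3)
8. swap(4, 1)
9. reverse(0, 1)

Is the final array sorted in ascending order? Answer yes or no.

After 1 (swap(0, 5)): [6, 0, 1, 7, 2, 4, 8, 5, 3]
After 2 (rotate_left(4, 8, k=1)): [6, 0, 1, 7, 4, 8, 5, 3, 2]
After 3 (swap(8, 2)): [6, 0, 2, 7, 4, 8, 5, 3, 1]
After 4 (swap(5, 3)): [6, 0, 2, 8, 4, 7, 5, 3, 1]
After 5 (swap(0, 6)): [5, 0, 2, 8, 4, 7, 6, 3, 1]
After 6 (reverse(7, 8)): [5, 0, 2, 8, 4, 7, 6, 1, 3]
After 7 (swap(0, 3)): [8, 0, 2, 5, 4, 7, 6, 1, 3]
After 8 (swap(4, 1)): [8, 4, 2, 5, 0, 7, 6, 1, 3]
After 9 (reverse(0, 1)): [4, 8, 2, 5, 0, 7, 6, 1, 3]

Answer: no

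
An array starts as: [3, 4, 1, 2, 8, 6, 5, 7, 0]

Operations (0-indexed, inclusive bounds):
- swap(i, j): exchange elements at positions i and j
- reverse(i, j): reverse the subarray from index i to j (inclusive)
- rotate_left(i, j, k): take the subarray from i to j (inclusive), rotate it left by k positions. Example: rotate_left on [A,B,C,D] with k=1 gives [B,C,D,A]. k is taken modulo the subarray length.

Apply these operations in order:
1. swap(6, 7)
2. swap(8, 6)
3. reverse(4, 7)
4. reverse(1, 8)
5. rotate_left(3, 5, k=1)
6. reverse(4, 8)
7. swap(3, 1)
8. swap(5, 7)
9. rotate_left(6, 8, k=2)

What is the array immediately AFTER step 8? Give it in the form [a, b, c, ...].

Answer: [3, 0, 8, 7, 4, 6, 2, 1, 5]

Derivation:
After 1 (swap(6, 7)): [3, 4, 1, 2, 8, 6, 7, 5, 0]
After 2 (swap(8, 6)): [3, 4, 1, 2, 8, 6, 0, 5, 7]
After 3 (reverse(4, 7)): [3, 4, 1, 2, 5, 0, 6, 8, 7]
After 4 (reverse(1, 8)): [3, 7, 8, 6, 0, 5, 2, 1, 4]
After 5 (rotate_left(3, 5, k=1)): [3, 7, 8, 0, 5, 6, 2, 1, 4]
After 6 (reverse(4, 8)): [3, 7, 8, 0, 4, 1, 2, 6, 5]
After 7 (swap(3, 1)): [3, 0, 8, 7, 4, 1, 2, 6, 5]
After 8 (swap(5, 7)): [3, 0, 8, 7, 4, 6, 2, 1, 5]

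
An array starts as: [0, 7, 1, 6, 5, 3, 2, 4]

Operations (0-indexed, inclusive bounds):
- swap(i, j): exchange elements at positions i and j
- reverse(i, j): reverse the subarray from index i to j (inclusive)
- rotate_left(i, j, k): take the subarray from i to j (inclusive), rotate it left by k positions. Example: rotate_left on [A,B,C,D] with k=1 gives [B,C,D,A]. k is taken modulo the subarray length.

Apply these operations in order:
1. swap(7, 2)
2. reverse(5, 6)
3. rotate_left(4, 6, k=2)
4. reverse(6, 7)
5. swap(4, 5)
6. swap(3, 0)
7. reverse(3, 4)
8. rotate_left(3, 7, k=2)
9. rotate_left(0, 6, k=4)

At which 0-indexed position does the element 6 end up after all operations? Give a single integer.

Answer: 3

Derivation:
After 1 (swap(7, 2)): [0, 7, 4, 6, 5, 3, 2, 1]
After 2 (reverse(5, 6)): [0, 7, 4, 6, 5, 2, 3, 1]
After 3 (rotate_left(4, 6, k=2)): [0, 7, 4, 6, 3, 5, 2, 1]
After 4 (reverse(6, 7)): [0, 7, 4, 6, 3, 5, 1, 2]
After 5 (swap(4, 5)): [0, 7, 4, 6, 5, 3, 1, 2]
After 6 (swap(3, 0)): [6, 7, 4, 0, 5, 3, 1, 2]
After 7 (reverse(3, 4)): [6, 7, 4, 5, 0, 3, 1, 2]
After 8 (rotate_left(3, 7, k=2)): [6, 7, 4, 3, 1, 2, 5, 0]
After 9 (rotate_left(0, 6, k=4)): [1, 2, 5, 6, 7, 4, 3, 0]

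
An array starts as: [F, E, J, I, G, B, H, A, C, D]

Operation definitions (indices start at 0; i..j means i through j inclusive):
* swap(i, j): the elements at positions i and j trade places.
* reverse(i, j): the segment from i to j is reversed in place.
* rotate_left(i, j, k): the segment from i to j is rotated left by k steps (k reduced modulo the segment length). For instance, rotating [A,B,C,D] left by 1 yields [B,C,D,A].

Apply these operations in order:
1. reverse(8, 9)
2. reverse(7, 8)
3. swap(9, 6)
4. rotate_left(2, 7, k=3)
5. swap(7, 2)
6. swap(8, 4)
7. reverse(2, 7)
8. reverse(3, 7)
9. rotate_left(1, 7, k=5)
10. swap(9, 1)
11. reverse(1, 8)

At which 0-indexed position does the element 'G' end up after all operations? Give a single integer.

Answer: 4

Derivation:
After 1 (reverse(8, 9)): [F, E, J, I, G, B, H, A, D, C]
After 2 (reverse(7, 8)): [F, E, J, I, G, B, H, D, A, C]
After 3 (swap(9, 6)): [F, E, J, I, G, B, C, D, A, H]
After 4 (rotate_left(2, 7, k=3)): [F, E, B, C, D, J, I, G, A, H]
After 5 (swap(7, 2)): [F, E, G, C, D, J, I, B, A, H]
After 6 (swap(8, 4)): [F, E, G, C, A, J, I, B, D, H]
After 7 (reverse(2, 7)): [F, E, B, I, J, A, C, G, D, H]
After 8 (reverse(3, 7)): [F, E, B, G, C, A, J, I, D, H]
After 9 (rotate_left(1, 7, k=5)): [F, J, I, E, B, G, C, A, D, H]
After 10 (swap(9, 1)): [F, H, I, E, B, G, C, A, D, J]
After 11 (reverse(1, 8)): [F, D, A, C, G, B, E, I, H, J]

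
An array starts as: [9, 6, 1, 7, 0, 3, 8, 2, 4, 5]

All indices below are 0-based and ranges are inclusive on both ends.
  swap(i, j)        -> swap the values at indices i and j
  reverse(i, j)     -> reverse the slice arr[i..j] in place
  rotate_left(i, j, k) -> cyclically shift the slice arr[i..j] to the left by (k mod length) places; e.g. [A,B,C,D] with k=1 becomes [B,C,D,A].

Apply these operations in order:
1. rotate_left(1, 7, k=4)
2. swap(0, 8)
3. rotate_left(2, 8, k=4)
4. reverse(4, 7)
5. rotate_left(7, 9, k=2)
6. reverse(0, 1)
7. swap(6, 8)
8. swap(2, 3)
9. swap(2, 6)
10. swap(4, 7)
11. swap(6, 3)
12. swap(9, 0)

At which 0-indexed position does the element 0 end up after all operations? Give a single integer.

After 1 (rotate_left(1, 7, k=4)): [9, 3, 8, 2, 6, 1, 7, 0, 4, 5]
After 2 (swap(0, 8)): [4, 3, 8, 2, 6, 1, 7, 0, 9, 5]
After 3 (rotate_left(2, 8, k=4)): [4, 3, 7, 0, 9, 8, 2, 6, 1, 5]
After 4 (reverse(4, 7)): [4, 3, 7, 0, 6, 2, 8, 9, 1, 5]
After 5 (rotate_left(7, 9, k=2)): [4, 3, 7, 0, 6, 2, 8, 5, 9, 1]
After 6 (reverse(0, 1)): [3, 4, 7, 0, 6, 2, 8, 5, 9, 1]
After 7 (swap(6, 8)): [3, 4, 7, 0, 6, 2, 9, 5, 8, 1]
After 8 (swap(2, 3)): [3, 4, 0, 7, 6, 2, 9, 5, 8, 1]
After 9 (swap(2, 6)): [3, 4, 9, 7, 6, 2, 0, 5, 8, 1]
After 10 (swap(4, 7)): [3, 4, 9, 7, 5, 2, 0, 6, 8, 1]
After 11 (swap(6, 3)): [3, 4, 9, 0, 5, 2, 7, 6, 8, 1]
After 12 (swap(9, 0)): [1, 4, 9, 0, 5, 2, 7, 6, 8, 3]

Answer: 3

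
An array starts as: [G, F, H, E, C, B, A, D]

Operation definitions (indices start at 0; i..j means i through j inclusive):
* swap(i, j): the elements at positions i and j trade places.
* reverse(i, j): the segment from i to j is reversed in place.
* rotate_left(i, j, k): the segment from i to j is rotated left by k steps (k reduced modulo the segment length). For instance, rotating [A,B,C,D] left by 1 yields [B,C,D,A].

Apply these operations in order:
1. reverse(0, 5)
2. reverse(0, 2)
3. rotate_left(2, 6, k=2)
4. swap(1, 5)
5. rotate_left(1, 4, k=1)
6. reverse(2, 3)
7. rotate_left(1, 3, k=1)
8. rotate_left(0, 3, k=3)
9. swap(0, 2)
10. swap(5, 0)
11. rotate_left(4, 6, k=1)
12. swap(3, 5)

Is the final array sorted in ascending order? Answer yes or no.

After 1 (reverse(0, 5)): [B, C, E, H, F, G, A, D]
After 2 (reverse(0, 2)): [E, C, B, H, F, G, A, D]
After 3 (rotate_left(2, 6, k=2)): [E, C, F, G, A, B, H, D]
After 4 (swap(1, 5)): [E, B, F, G, A, C, H, D]
After 5 (rotate_left(1, 4, k=1)): [E, F, G, A, B, C, H, D]
After 6 (reverse(2, 3)): [E, F, A, G, B, C, H, D]
After 7 (rotate_left(1, 3, k=1)): [E, A, G, F, B, C, H, D]
After 8 (rotate_left(0, 3, k=3)): [F, E, A, G, B, C, H, D]
After 9 (swap(0, 2)): [A, E, F, G, B, C, H, D]
After 10 (swap(5, 0)): [C, E, F, G, B, A, H, D]
After 11 (rotate_left(4, 6, k=1)): [C, E, F, G, A, H, B, D]
After 12 (swap(3, 5)): [C, E, F, H, A, G, B, D]

Answer: no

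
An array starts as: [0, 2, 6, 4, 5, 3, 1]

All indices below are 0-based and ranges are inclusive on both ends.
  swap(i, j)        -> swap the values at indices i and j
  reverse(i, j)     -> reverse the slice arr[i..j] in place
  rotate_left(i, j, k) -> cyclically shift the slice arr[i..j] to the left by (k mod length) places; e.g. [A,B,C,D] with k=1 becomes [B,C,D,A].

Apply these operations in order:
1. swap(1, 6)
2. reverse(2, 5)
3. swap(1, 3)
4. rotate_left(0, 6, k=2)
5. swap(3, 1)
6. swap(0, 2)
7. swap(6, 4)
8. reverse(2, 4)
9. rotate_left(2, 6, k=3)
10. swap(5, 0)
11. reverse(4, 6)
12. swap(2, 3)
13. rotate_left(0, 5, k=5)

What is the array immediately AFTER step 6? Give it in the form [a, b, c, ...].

Answer: [4, 6, 3, 1, 2, 0, 5]

Derivation:
After 1 (swap(1, 6)): [0, 1, 6, 4, 5, 3, 2]
After 2 (reverse(2, 5)): [0, 1, 3, 5, 4, 6, 2]
After 3 (swap(1, 3)): [0, 5, 3, 1, 4, 6, 2]
After 4 (rotate_left(0, 6, k=2)): [3, 1, 4, 6, 2, 0, 5]
After 5 (swap(3, 1)): [3, 6, 4, 1, 2, 0, 5]
After 6 (swap(0, 2)): [4, 6, 3, 1, 2, 0, 5]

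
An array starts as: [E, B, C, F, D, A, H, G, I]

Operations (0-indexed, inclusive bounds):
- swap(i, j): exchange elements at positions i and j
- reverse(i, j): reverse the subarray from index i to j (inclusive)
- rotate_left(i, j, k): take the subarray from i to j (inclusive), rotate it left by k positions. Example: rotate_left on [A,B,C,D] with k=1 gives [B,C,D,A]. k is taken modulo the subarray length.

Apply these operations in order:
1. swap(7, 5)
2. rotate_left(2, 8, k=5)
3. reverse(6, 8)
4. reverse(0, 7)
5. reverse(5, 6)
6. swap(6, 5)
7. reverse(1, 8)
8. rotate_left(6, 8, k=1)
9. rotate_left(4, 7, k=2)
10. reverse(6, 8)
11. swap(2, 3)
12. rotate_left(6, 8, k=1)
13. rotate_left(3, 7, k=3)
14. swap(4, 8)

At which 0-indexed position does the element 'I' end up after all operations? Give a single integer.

Answer: 3

Derivation:
After 1 (swap(7, 5)): [E, B, C, F, D, G, H, A, I]
After 2 (rotate_left(2, 8, k=5)): [E, B, A, I, C, F, D, G, H]
After 3 (reverse(6, 8)): [E, B, A, I, C, F, H, G, D]
After 4 (reverse(0, 7)): [G, H, F, C, I, A, B, E, D]
After 5 (reverse(5, 6)): [G, H, F, C, I, B, A, E, D]
After 6 (swap(6, 5)): [G, H, F, C, I, A, B, E, D]
After 7 (reverse(1, 8)): [G, D, E, B, A, I, C, F, H]
After 8 (rotate_left(6, 8, k=1)): [G, D, E, B, A, I, F, H, C]
After 9 (rotate_left(4, 7, k=2)): [G, D, E, B, F, H, A, I, C]
After 10 (reverse(6, 8)): [G, D, E, B, F, H, C, I, A]
After 11 (swap(2, 3)): [G, D, B, E, F, H, C, I, A]
After 12 (rotate_left(6, 8, k=1)): [G, D, B, E, F, H, I, A, C]
After 13 (rotate_left(3, 7, k=3)): [G, D, B, I, A, E, F, H, C]
After 14 (swap(4, 8)): [G, D, B, I, C, E, F, H, A]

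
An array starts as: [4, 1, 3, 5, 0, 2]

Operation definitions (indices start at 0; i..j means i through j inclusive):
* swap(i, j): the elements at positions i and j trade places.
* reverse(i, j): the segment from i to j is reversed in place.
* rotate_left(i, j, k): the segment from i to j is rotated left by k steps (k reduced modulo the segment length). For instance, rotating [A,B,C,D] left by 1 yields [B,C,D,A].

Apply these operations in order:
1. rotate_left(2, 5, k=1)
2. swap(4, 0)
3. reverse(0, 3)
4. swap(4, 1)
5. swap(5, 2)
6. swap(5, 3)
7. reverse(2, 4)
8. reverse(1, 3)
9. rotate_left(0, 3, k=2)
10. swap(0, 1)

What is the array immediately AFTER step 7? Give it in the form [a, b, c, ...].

After 1 (rotate_left(2, 5, k=1)): [4, 1, 5, 0, 2, 3]
After 2 (swap(4, 0)): [2, 1, 5, 0, 4, 3]
After 3 (reverse(0, 3)): [0, 5, 1, 2, 4, 3]
After 4 (swap(4, 1)): [0, 4, 1, 2, 5, 3]
After 5 (swap(5, 2)): [0, 4, 3, 2, 5, 1]
After 6 (swap(5, 3)): [0, 4, 3, 1, 5, 2]
After 7 (reverse(2, 4)): [0, 4, 5, 1, 3, 2]

Answer: [0, 4, 5, 1, 3, 2]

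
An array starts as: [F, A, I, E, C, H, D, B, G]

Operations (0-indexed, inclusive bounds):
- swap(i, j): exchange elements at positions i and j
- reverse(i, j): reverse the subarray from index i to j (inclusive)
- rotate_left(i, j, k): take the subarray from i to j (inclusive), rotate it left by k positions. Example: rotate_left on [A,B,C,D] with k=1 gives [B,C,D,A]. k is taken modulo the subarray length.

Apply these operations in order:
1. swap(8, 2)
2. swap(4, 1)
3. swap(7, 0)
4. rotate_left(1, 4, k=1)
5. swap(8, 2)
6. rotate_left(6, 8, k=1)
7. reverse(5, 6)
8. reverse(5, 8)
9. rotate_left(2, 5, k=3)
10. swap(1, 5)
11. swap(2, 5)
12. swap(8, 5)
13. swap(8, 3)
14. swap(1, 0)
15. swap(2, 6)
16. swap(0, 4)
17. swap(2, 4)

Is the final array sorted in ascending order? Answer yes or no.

After 1 (swap(8, 2)): [F, A, G, E, C, H, D, B, I]
After 2 (swap(4, 1)): [F, C, G, E, A, H, D, B, I]
After 3 (swap(7, 0)): [B, C, G, E, A, H, D, F, I]
After 4 (rotate_left(1, 4, k=1)): [B, G, E, A, C, H, D, F, I]
After 5 (swap(8, 2)): [B, G, I, A, C, H, D, F, E]
After 6 (rotate_left(6, 8, k=1)): [B, G, I, A, C, H, F, E, D]
After 7 (reverse(5, 6)): [B, G, I, A, C, F, H, E, D]
After 8 (reverse(5, 8)): [B, G, I, A, C, D, E, H, F]
After 9 (rotate_left(2, 5, k=3)): [B, G, D, I, A, C, E, H, F]
After 10 (swap(1, 5)): [B, C, D, I, A, G, E, H, F]
After 11 (swap(2, 5)): [B, C, G, I, A, D, E, H, F]
After 12 (swap(8, 5)): [B, C, G, I, A, F, E, H, D]
After 13 (swap(8, 3)): [B, C, G, D, A, F, E, H, I]
After 14 (swap(1, 0)): [C, B, G, D, A, F, E, H, I]
After 15 (swap(2, 6)): [C, B, E, D, A, F, G, H, I]
After 16 (swap(0, 4)): [A, B, E, D, C, F, G, H, I]
After 17 (swap(2, 4)): [A, B, C, D, E, F, G, H, I]

Answer: yes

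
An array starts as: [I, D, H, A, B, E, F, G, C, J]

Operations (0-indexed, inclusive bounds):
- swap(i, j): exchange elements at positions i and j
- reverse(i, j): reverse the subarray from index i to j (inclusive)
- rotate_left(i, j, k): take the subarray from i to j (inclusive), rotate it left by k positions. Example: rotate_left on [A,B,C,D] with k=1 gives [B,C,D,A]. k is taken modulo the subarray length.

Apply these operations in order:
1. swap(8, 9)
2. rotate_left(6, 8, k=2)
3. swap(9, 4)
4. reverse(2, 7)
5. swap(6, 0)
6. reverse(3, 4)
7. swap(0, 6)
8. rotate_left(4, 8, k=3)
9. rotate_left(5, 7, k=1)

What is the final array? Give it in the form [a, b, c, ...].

After 1 (swap(8, 9)): [I, D, H, A, B, E, F, G, J, C]
After 2 (rotate_left(6, 8, k=2)): [I, D, H, A, B, E, J, F, G, C]
After 3 (swap(9, 4)): [I, D, H, A, C, E, J, F, G, B]
After 4 (reverse(2, 7)): [I, D, F, J, E, C, A, H, G, B]
After 5 (swap(6, 0)): [A, D, F, J, E, C, I, H, G, B]
After 6 (reverse(3, 4)): [A, D, F, E, J, C, I, H, G, B]
After 7 (swap(0, 6)): [I, D, F, E, J, C, A, H, G, B]
After 8 (rotate_left(4, 8, k=3)): [I, D, F, E, H, G, J, C, A, B]
After 9 (rotate_left(5, 7, k=1)): [I, D, F, E, H, J, C, G, A, B]

Answer: [I, D, F, E, H, J, C, G, A, B]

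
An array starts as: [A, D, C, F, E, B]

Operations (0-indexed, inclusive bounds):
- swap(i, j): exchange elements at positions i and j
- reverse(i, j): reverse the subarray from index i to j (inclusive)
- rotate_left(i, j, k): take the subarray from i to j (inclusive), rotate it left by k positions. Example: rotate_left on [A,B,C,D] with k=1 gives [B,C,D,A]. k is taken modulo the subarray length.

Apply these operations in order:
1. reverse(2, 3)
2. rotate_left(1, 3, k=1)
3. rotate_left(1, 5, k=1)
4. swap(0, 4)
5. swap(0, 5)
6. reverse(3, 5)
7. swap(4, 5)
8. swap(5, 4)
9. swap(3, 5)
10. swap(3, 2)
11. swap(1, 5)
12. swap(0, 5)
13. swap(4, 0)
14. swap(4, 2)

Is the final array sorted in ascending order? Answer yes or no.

After 1 (reverse(2, 3)): [A, D, F, C, E, B]
After 2 (rotate_left(1, 3, k=1)): [A, F, C, D, E, B]
After 3 (rotate_left(1, 5, k=1)): [A, C, D, E, B, F]
After 4 (swap(0, 4)): [B, C, D, E, A, F]
After 5 (swap(0, 5)): [F, C, D, E, A, B]
After 6 (reverse(3, 5)): [F, C, D, B, A, E]
After 7 (swap(4, 5)): [F, C, D, B, E, A]
After 8 (swap(5, 4)): [F, C, D, B, A, E]
After 9 (swap(3, 5)): [F, C, D, E, A, B]
After 10 (swap(3, 2)): [F, C, E, D, A, B]
After 11 (swap(1, 5)): [F, B, E, D, A, C]
After 12 (swap(0, 5)): [C, B, E, D, A, F]
After 13 (swap(4, 0)): [A, B, E, D, C, F]
After 14 (swap(4, 2)): [A, B, C, D, E, F]

Answer: yes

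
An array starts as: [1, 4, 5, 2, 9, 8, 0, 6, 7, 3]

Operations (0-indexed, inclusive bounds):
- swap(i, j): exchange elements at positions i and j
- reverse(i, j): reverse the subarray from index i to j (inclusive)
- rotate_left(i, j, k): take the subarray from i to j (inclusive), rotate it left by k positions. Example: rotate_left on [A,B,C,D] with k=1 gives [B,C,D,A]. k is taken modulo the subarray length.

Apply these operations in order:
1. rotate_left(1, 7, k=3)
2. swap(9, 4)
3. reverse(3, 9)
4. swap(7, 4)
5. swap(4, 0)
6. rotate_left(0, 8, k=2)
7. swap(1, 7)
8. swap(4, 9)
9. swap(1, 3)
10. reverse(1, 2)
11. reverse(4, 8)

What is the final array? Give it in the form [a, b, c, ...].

Answer: [8, 1, 2, 4, 9, 6, 3, 7, 0, 5]

Derivation:
After 1 (rotate_left(1, 7, k=3)): [1, 9, 8, 0, 6, 4, 5, 2, 7, 3]
After 2 (swap(9, 4)): [1, 9, 8, 0, 3, 4, 5, 2, 7, 6]
After 3 (reverse(3, 9)): [1, 9, 8, 6, 7, 2, 5, 4, 3, 0]
After 4 (swap(7, 4)): [1, 9, 8, 6, 4, 2, 5, 7, 3, 0]
After 5 (swap(4, 0)): [4, 9, 8, 6, 1, 2, 5, 7, 3, 0]
After 6 (rotate_left(0, 8, k=2)): [8, 6, 1, 2, 5, 7, 3, 4, 9, 0]
After 7 (swap(1, 7)): [8, 4, 1, 2, 5, 7, 3, 6, 9, 0]
After 8 (swap(4, 9)): [8, 4, 1, 2, 0, 7, 3, 6, 9, 5]
After 9 (swap(1, 3)): [8, 2, 1, 4, 0, 7, 3, 6, 9, 5]
After 10 (reverse(1, 2)): [8, 1, 2, 4, 0, 7, 3, 6, 9, 5]
After 11 (reverse(4, 8)): [8, 1, 2, 4, 9, 6, 3, 7, 0, 5]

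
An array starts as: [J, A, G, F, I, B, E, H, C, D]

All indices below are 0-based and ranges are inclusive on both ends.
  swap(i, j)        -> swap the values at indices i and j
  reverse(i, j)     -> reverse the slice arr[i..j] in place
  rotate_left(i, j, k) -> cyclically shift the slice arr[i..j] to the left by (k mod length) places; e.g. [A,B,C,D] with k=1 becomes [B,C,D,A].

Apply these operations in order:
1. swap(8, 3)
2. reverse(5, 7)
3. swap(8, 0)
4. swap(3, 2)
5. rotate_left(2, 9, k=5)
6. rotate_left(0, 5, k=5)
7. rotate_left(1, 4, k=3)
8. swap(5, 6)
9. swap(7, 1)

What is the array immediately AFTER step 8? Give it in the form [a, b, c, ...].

After 1 (swap(8, 3)): [J, A, G, C, I, B, E, H, F, D]
After 2 (reverse(5, 7)): [J, A, G, C, I, H, E, B, F, D]
After 3 (swap(8, 0)): [F, A, G, C, I, H, E, B, J, D]
After 4 (swap(3, 2)): [F, A, C, G, I, H, E, B, J, D]
After 5 (rotate_left(2, 9, k=5)): [F, A, B, J, D, C, G, I, H, E]
After 6 (rotate_left(0, 5, k=5)): [C, F, A, B, J, D, G, I, H, E]
After 7 (rotate_left(1, 4, k=3)): [C, J, F, A, B, D, G, I, H, E]
After 8 (swap(5, 6)): [C, J, F, A, B, G, D, I, H, E]

Answer: [C, J, F, A, B, G, D, I, H, E]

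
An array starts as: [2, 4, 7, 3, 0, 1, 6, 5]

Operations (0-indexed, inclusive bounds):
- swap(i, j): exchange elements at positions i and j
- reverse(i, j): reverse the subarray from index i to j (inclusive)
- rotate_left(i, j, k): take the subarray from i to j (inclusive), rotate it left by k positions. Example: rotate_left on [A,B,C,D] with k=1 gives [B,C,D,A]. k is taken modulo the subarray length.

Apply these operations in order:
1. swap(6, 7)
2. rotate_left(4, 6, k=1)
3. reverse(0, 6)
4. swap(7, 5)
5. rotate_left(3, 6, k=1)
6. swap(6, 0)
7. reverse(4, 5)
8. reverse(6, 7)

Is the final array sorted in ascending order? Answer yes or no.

Answer: no

Derivation:
After 1 (swap(6, 7)): [2, 4, 7, 3, 0, 1, 5, 6]
After 2 (rotate_left(4, 6, k=1)): [2, 4, 7, 3, 1, 5, 0, 6]
After 3 (reverse(0, 6)): [0, 5, 1, 3, 7, 4, 2, 6]
After 4 (swap(7, 5)): [0, 5, 1, 3, 7, 6, 2, 4]
After 5 (rotate_left(3, 6, k=1)): [0, 5, 1, 7, 6, 2, 3, 4]
After 6 (swap(6, 0)): [3, 5, 1, 7, 6, 2, 0, 4]
After 7 (reverse(4, 5)): [3, 5, 1, 7, 2, 6, 0, 4]
After 8 (reverse(6, 7)): [3, 5, 1, 7, 2, 6, 4, 0]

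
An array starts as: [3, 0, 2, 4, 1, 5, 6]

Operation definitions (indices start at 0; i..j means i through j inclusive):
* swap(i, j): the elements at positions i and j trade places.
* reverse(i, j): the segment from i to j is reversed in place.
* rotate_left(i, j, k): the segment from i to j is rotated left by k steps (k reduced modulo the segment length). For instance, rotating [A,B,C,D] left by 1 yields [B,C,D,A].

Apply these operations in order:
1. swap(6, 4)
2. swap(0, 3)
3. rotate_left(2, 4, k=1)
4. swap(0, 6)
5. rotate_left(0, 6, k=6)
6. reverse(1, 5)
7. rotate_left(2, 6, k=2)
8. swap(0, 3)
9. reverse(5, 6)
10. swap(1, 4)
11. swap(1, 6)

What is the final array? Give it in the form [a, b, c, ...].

After 1 (swap(6, 4)): [3, 0, 2, 4, 6, 5, 1]
After 2 (swap(0, 3)): [4, 0, 2, 3, 6, 5, 1]
After 3 (rotate_left(2, 4, k=1)): [4, 0, 3, 6, 2, 5, 1]
After 4 (swap(0, 6)): [1, 0, 3, 6, 2, 5, 4]
After 5 (rotate_left(0, 6, k=6)): [4, 1, 0, 3, 6, 2, 5]
After 6 (reverse(1, 5)): [4, 2, 6, 3, 0, 1, 5]
After 7 (rotate_left(2, 6, k=2)): [4, 2, 0, 1, 5, 6, 3]
After 8 (swap(0, 3)): [1, 2, 0, 4, 5, 6, 3]
After 9 (reverse(5, 6)): [1, 2, 0, 4, 5, 3, 6]
After 10 (swap(1, 4)): [1, 5, 0, 4, 2, 3, 6]
After 11 (swap(1, 6)): [1, 6, 0, 4, 2, 3, 5]

Answer: [1, 6, 0, 4, 2, 3, 5]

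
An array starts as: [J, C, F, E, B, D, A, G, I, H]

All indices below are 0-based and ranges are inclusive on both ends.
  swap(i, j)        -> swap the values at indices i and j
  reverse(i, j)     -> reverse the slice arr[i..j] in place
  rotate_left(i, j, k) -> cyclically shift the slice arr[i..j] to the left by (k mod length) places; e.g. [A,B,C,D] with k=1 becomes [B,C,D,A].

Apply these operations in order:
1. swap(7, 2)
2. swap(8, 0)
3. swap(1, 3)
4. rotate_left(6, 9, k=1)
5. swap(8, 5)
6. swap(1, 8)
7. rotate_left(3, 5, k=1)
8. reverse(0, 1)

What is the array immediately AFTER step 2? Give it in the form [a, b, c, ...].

Answer: [I, C, G, E, B, D, A, F, J, H]

Derivation:
After 1 (swap(7, 2)): [J, C, G, E, B, D, A, F, I, H]
After 2 (swap(8, 0)): [I, C, G, E, B, D, A, F, J, H]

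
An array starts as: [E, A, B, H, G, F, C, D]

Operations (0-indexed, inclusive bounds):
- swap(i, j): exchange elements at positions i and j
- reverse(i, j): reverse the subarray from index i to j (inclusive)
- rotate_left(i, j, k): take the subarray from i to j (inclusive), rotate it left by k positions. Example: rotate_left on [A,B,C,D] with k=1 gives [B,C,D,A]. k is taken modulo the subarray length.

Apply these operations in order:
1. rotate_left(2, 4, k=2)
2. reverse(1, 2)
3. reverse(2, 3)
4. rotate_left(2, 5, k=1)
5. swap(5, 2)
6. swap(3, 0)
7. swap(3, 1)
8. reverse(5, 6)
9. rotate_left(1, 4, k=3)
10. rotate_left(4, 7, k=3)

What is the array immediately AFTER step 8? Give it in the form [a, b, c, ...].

Answer: [H, E, B, G, F, C, A, D]

Derivation:
After 1 (rotate_left(2, 4, k=2)): [E, A, G, B, H, F, C, D]
After 2 (reverse(1, 2)): [E, G, A, B, H, F, C, D]
After 3 (reverse(2, 3)): [E, G, B, A, H, F, C, D]
After 4 (rotate_left(2, 5, k=1)): [E, G, A, H, F, B, C, D]
After 5 (swap(5, 2)): [E, G, B, H, F, A, C, D]
After 6 (swap(3, 0)): [H, G, B, E, F, A, C, D]
After 7 (swap(3, 1)): [H, E, B, G, F, A, C, D]
After 8 (reverse(5, 6)): [H, E, B, G, F, C, A, D]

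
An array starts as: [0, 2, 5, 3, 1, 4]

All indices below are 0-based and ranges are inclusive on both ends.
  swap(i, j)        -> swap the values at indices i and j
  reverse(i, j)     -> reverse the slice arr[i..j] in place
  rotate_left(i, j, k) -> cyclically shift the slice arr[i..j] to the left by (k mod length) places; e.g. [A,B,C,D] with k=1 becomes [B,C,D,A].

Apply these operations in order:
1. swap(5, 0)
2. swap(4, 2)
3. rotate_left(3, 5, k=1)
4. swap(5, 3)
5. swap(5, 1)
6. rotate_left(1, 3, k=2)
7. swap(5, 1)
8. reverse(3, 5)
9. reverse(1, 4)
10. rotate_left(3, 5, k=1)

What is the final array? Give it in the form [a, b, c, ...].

Answer: [4, 0, 3, 2, 1, 5]

Derivation:
After 1 (swap(5, 0)): [4, 2, 5, 3, 1, 0]
After 2 (swap(4, 2)): [4, 2, 1, 3, 5, 0]
After 3 (rotate_left(3, 5, k=1)): [4, 2, 1, 5, 0, 3]
After 4 (swap(5, 3)): [4, 2, 1, 3, 0, 5]
After 5 (swap(5, 1)): [4, 5, 1, 3, 0, 2]
After 6 (rotate_left(1, 3, k=2)): [4, 3, 5, 1, 0, 2]
After 7 (swap(5, 1)): [4, 2, 5, 1, 0, 3]
After 8 (reverse(3, 5)): [4, 2, 5, 3, 0, 1]
After 9 (reverse(1, 4)): [4, 0, 3, 5, 2, 1]
After 10 (rotate_left(3, 5, k=1)): [4, 0, 3, 2, 1, 5]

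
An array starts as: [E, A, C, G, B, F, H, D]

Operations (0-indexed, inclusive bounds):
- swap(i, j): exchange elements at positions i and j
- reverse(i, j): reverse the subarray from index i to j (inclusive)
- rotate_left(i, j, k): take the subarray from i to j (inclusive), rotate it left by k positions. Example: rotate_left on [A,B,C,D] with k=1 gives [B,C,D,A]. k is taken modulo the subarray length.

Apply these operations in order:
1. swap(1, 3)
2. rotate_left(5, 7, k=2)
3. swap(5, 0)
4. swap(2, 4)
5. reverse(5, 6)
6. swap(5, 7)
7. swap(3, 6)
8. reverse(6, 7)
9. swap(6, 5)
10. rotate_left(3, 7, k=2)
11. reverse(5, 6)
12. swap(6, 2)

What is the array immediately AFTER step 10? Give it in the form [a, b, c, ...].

Answer: [D, G, B, F, H, A, E, C]

Derivation:
After 1 (swap(1, 3)): [E, G, C, A, B, F, H, D]
After 2 (rotate_left(5, 7, k=2)): [E, G, C, A, B, D, F, H]
After 3 (swap(5, 0)): [D, G, C, A, B, E, F, H]
After 4 (swap(2, 4)): [D, G, B, A, C, E, F, H]
After 5 (reverse(5, 6)): [D, G, B, A, C, F, E, H]
After 6 (swap(5, 7)): [D, G, B, A, C, H, E, F]
After 7 (swap(3, 6)): [D, G, B, E, C, H, A, F]
After 8 (reverse(6, 7)): [D, G, B, E, C, H, F, A]
After 9 (swap(6, 5)): [D, G, B, E, C, F, H, A]
After 10 (rotate_left(3, 7, k=2)): [D, G, B, F, H, A, E, C]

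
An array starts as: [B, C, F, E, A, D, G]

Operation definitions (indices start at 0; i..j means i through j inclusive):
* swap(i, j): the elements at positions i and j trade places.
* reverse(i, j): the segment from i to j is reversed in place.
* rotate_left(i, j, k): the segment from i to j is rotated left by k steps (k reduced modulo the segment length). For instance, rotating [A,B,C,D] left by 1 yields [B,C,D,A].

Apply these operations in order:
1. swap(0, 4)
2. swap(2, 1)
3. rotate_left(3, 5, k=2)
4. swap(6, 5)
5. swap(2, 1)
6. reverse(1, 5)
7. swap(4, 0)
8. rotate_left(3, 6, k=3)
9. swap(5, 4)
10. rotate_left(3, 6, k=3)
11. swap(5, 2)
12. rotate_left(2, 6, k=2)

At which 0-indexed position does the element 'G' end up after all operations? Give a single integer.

After 1 (swap(0, 4)): [A, C, F, E, B, D, G]
After 2 (swap(2, 1)): [A, F, C, E, B, D, G]
After 3 (rotate_left(3, 5, k=2)): [A, F, C, D, E, B, G]
After 4 (swap(6, 5)): [A, F, C, D, E, G, B]
After 5 (swap(2, 1)): [A, C, F, D, E, G, B]
After 6 (reverse(1, 5)): [A, G, E, D, F, C, B]
After 7 (swap(4, 0)): [F, G, E, D, A, C, B]
After 8 (rotate_left(3, 6, k=3)): [F, G, E, B, D, A, C]
After 9 (swap(5, 4)): [F, G, E, B, A, D, C]
After 10 (rotate_left(3, 6, k=3)): [F, G, E, C, B, A, D]
After 11 (swap(5, 2)): [F, G, A, C, B, E, D]
After 12 (rotate_left(2, 6, k=2)): [F, G, B, E, D, A, C]

Answer: 1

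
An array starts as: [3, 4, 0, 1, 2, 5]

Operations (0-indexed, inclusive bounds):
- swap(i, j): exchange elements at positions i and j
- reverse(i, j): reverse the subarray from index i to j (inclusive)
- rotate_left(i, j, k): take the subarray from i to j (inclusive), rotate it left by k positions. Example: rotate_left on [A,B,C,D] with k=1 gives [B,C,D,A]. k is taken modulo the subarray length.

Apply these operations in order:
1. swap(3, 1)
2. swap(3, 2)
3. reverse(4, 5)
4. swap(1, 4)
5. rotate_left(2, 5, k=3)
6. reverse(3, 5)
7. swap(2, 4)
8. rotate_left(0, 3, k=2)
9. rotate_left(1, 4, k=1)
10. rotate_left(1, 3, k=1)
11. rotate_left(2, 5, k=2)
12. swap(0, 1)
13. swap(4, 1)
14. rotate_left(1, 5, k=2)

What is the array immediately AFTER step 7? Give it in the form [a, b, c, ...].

After 1 (swap(3, 1)): [3, 1, 0, 4, 2, 5]
After 2 (swap(3, 2)): [3, 1, 4, 0, 2, 5]
After 3 (reverse(4, 5)): [3, 1, 4, 0, 5, 2]
After 4 (swap(1, 4)): [3, 5, 4, 0, 1, 2]
After 5 (rotate_left(2, 5, k=3)): [3, 5, 2, 4, 0, 1]
After 6 (reverse(3, 5)): [3, 5, 2, 1, 0, 4]
After 7 (swap(2, 4)): [3, 5, 0, 1, 2, 4]

Answer: [3, 5, 0, 1, 2, 4]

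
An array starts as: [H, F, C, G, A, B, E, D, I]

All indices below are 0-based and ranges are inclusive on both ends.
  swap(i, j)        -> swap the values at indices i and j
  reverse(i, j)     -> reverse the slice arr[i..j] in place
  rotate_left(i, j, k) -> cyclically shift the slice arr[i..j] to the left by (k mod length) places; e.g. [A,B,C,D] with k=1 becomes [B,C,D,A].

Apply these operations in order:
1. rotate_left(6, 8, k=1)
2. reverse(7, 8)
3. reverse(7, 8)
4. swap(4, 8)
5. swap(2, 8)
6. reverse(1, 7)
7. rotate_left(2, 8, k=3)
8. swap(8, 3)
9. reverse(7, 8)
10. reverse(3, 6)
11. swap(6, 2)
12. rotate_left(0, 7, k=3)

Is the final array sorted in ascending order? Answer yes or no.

Answer: no

Derivation:
After 1 (rotate_left(6, 8, k=1)): [H, F, C, G, A, B, D, I, E]
After 2 (reverse(7, 8)): [H, F, C, G, A, B, D, E, I]
After 3 (reverse(7, 8)): [H, F, C, G, A, B, D, I, E]
After 4 (swap(4, 8)): [H, F, C, G, E, B, D, I, A]
After 5 (swap(2, 8)): [H, F, A, G, E, B, D, I, C]
After 6 (reverse(1, 7)): [H, I, D, B, E, G, A, F, C]
After 7 (rotate_left(2, 8, k=3)): [H, I, G, A, F, C, D, B, E]
After 8 (swap(8, 3)): [H, I, G, E, F, C, D, B, A]
After 9 (reverse(7, 8)): [H, I, G, E, F, C, D, A, B]
After 10 (reverse(3, 6)): [H, I, G, D, C, F, E, A, B]
After 11 (swap(6, 2)): [H, I, E, D, C, F, G, A, B]
After 12 (rotate_left(0, 7, k=3)): [D, C, F, G, A, H, I, E, B]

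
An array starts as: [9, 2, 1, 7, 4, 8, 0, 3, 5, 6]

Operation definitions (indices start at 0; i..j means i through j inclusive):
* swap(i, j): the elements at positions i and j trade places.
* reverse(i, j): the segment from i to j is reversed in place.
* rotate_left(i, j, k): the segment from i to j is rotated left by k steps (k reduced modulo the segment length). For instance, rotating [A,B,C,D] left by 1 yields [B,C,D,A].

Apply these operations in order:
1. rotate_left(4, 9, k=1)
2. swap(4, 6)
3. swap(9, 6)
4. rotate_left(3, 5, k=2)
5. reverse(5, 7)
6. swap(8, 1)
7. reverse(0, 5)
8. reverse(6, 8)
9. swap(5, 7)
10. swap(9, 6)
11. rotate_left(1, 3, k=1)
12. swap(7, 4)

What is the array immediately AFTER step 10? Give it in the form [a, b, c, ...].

After 1 (rotate_left(4, 9, k=1)): [9, 2, 1, 7, 8, 0, 3, 5, 6, 4]
After 2 (swap(4, 6)): [9, 2, 1, 7, 3, 0, 8, 5, 6, 4]
After 3 (swap(9, 6)): [9, 2, 1, 7, 3, 0, 4, 5, 6, 8]
After 4 (rotate_left(3, 5, k=2)): [9, 2, 1, 0, 7, 3, 4, 5, 6, 8]
After 5 (reverse(5, 7)): [9, 2, 1, 0, 7, 5, 4, 3, 6, 8]
After 6 (swap(8, 1)): [9, 6, 1, 0, 7, 5, 4, 3, 2, 8]
After 7 (reverse(0, 5)): [5, 7, 0, 1, 6, 9, 4, 3, 2, 8]
After 8 (reverse(6, 8)): [5, 7, 0, 1, 6, 9, 2, 3, 4, 8]
After 9 (swap(5, 7)): [5, 7, 0, 1, 6, 3, 2, 9, 4, 8]
After 10 (swap(9, 6)): [5, 7, 0, 1, 6, 3, 8, 9, 4, 2]

Answer: [5, 7, 0, 1, 6, 3, 8, 9, 4, 2]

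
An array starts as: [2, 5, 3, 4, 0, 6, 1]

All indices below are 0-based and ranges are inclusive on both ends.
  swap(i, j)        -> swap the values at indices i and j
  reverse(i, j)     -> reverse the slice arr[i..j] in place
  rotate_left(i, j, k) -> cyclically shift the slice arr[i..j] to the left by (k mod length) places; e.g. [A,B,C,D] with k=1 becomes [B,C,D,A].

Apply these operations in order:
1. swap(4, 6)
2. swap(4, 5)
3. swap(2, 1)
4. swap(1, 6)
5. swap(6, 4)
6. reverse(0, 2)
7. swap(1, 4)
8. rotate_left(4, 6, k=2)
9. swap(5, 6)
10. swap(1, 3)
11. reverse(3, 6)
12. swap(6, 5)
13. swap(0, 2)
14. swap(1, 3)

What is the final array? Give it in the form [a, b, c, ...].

Answer: [2, 0, 5, 4, 1, 3, 6]

Derivation:
After 1 (swap(4, 6)): [2, 5, 3, 4, 1, 6, 0]
After 2 (swap(4, 5)): [2, 5, 3, 4, 6, 1, 0]
After 3 (swap(2, 1)): [2, 3, 5, 4, 6, 1, 0]
After 4 (swap(1, 6)): [2, 0, 5, 4, 6, 1, 3]
After 5 (swap(6, 4)): [2, 0, 5, 4, 3, 1, 6]
After 6 (reverse(0, 2)): [5, 0, 2, 4, 3, 1, 6]
After 7 (swap(1, 4)): [5, 3, 2, 4, 0, 1, 6]
After 8 (rotate_left(4, 6, k=2)): [5, 3, 2, 4, 6, 0, 1]
After 9 (swap(5, 6)): [5, 3, 2, 4, 6, 1, 0]
After 10 (swap(1, 3)): [5, 4, 2, 3, 6, 1, 0]
After 11 (reverse(3, 6)): [5, 4, 2, 0, 1, 6, 3]
After 12 (swap(6, 5)): [5, 4, 2, 0, 1, 3, 6]
After 13 (swap(0, 2)): [2, 4, 5, 0, 1, 3, 6]
After 14 (swap(1, 3)): [2, 0, 5, 4, 1, 3, 6]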